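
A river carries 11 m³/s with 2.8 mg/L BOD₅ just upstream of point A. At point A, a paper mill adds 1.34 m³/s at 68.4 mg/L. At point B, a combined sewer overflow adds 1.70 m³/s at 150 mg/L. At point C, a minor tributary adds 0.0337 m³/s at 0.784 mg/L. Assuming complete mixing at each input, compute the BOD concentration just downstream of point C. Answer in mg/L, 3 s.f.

After input A: C = (11·2.8 + 1.34·68.4) / 12.34 = 9.924 mg/L.
After input B: C = (12.34·9.924 + 1.7·150) / 14.04 = 26.88 mg/L.
After input C: C = (14.04·26.88 + 0.0337·0.784) / 14.07 = 26.82 mg/L.

26.8 mg/L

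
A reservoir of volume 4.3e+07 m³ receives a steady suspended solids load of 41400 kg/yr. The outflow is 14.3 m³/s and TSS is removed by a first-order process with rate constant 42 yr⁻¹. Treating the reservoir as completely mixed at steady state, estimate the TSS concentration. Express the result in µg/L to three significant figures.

18.3 µg/L

Outflow Q = 14.3 m³/s × 3.156e+07 s/yr = 4.513e+08 m³/yr.
Steady-state CSTR mass balance: W = Q·C + k·V·C, so C = W/(Q + kV).
Q + kV = 4.513e+08 + 42·4.3e+07 = 2.257e+09 m³/yr.
C = 41400/2.257e+09 = 1.834e-05 kg/m³ = 0.01834 mg/L = 18.34 µg/L.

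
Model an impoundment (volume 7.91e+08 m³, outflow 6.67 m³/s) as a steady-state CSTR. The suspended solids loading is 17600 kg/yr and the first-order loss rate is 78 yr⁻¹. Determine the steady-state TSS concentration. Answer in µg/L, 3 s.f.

Outflow Q = 6.67 m³/s × 3.156e+07 s/yr = 2.105e+08 m³/yr.
Steady-state CSTR mass balance: W = Q·C + k·V·C, so C = W/(Q + kV).
Q + kV = 2.105e+08 + 78·7.91e+08 = 6.191e+10 m³/yr.
C = 17600/6.191e+10 = 2.843e-07 kg/m³ = 0.0002843 mg/L = 0.2843 µg/L.

0.284 µg/L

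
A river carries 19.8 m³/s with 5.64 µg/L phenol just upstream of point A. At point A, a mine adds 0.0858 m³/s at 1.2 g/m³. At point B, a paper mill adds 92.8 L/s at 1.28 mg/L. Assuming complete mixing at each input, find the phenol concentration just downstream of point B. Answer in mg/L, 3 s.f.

0.0167 mg/L

5.64 µg/L = 0.00564 mg/L.
After input A: C = (19.8·0.00564 + 0.0858·1.2) / 19.89 = 0.01079 mg/L.
92.8 L/s = 0.0928 m³/s.
After input B: C = (19.89·0.01079 + 0.0928·1.28) / 19.98 = 0.01669 mg/L.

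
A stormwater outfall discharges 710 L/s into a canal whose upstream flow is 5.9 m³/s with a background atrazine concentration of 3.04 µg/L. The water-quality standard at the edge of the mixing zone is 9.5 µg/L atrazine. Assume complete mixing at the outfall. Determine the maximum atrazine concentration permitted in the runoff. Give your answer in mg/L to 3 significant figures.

0.0632 mg/L

710 L/s = 0.71 m³/s.
3.04 µg/L = 0.00304 mg/L.
9.5 µg/L = 0.0095 mg/L.
Mass balance: 0.0095·6.61 = 0.71·Cₑ + 5.9·0.00304.
Cₑ = (0.0628 − 0.01794) / 0.71 = 0.06318 mg/L.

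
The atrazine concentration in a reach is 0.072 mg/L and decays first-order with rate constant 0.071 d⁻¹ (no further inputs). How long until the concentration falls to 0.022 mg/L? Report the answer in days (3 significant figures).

16.7 d

t = ln(C₀/C)/k = ln(0.072/0.022)/0.071 = 1.186/0.071 = 16.7 d.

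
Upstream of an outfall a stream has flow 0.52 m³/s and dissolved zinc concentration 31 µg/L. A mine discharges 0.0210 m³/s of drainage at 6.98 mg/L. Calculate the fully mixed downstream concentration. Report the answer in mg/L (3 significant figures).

31 µg/L = 0.031 mg/L.
By mass balance at complete mixing, C = (0.021·6.98 + 0.52·0.031) / (0.021 + 0.52) = 0.1627/0.541 = 0.3007 mg/L.

0.301 mg/L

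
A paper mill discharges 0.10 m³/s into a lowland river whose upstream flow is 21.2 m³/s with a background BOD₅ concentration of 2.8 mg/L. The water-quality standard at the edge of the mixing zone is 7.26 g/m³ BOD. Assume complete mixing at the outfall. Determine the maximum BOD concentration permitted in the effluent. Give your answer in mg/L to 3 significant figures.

953 mg/L

Mass balance: 7.26·21.3 = 0.1·Cₑ + 21.2·2.8.
Cₑ = (154.6 − 59.36) / 0.1 = 952.8 mg/L.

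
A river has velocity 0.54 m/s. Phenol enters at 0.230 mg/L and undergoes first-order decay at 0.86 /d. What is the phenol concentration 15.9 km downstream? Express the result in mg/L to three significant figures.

Travel time t = 15.9 km / 0.54 m/s = 1.59e+04/0.54 = 2.944e+04 s = 0.3408 d.
First-order decay: C = 0.230·exp(−0.86·0.3408) = 0.230·0.746 = 0.1716 mg/L.

0.172 mg/L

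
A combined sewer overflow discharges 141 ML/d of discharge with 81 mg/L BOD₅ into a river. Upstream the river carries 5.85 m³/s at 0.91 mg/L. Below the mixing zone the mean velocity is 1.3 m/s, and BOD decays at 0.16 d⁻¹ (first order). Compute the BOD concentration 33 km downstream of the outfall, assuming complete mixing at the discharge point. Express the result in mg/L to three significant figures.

141 ML/d = 1.632 m³/s.
After complete mixing, C₀ = (1.632·81 + 5.85·0.91) / 7.482 = 18.38 mg/L.
Travel time t = 3.3e+04 m / 1.3 m/s = 2.538e+04 s = 0.2938 d.
C = 18.38·exp(−0.16·0.2938) = 18.38·0.9541 = 17.54 mg/L.

17.5 mg/L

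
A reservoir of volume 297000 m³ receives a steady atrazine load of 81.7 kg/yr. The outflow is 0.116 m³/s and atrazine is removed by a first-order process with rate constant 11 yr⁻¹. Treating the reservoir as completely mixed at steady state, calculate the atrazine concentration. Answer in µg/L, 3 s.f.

Outflow Q = 0.116 m³/s × 3.156e+07 s/yr = 3.661e+06 m³/yr.
Steady-state CSTR mass balance: W = Q·C + k·V·C, so C = W/(Q + kV).
Q + kV = 3.661e+06 + 11·297000 = 6.928e+06 m³/yr.
C = 81.7/6.928e+06 = 1.179e-05 kg/m³ = 0.01179 mg/L = 11.79 µg/L.

11.8 µg/L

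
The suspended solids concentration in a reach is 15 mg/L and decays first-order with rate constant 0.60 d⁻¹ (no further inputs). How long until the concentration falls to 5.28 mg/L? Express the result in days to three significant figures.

1.74 d

t = ln(C₀/C)/k = ln(15/5.28)/0.60 = 1.044/0.60 = 1.74 d.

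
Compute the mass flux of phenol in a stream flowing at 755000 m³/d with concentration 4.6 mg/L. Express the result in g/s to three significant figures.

755000 m³/d = 8.738 m³/s.
Mass flux = Q·C = 8.738 m³/s × 4.6 g/m³ = 40.2 g/s.

40.2 g/s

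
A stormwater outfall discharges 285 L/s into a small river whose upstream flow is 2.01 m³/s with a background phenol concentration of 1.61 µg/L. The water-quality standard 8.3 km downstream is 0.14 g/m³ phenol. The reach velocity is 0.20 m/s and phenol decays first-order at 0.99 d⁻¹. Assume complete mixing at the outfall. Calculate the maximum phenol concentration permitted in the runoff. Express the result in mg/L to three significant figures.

1.80 mg/L

285 L/s = 0.285 m³/s.
1.61 µg/L = 0.00161 mg/L.
Travel time to the compliance point: t = 8300/0.20 = 4.15e+04 s = 0.4803 d; decay factor exp(−0.99·0.4803) = 0.6216.
So the concentration just after mixing may be at most 0.14/0.6216 = 0.2252 mg/L.
Mass balance: 0.2252·2.295 = 0.285·Cₑ + 2.01·0.00161.
Cₑ = (0.5169 − 0.003236) / 0.285 = 1.802 mg/L.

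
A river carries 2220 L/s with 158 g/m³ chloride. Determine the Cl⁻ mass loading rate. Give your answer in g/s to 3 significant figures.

351 g/s

2220 L/s = 2.22 m³/s.
Mass flux = Q·C = 2.22 m³/s × 158 g/m³ = 350.8 g/s.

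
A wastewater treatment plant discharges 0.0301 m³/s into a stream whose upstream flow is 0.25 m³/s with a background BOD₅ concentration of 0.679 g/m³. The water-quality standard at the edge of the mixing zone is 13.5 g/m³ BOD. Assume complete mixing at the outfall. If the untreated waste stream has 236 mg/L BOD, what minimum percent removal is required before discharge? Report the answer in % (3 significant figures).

49.2 %

Mass balance: 13.5·0.2801 = 0.0301·Cₑ + 0.25·0.679.
Cₑ = (3.781 − 0.1698) / 0.0301 = 120 mg/L.
Required removal = 1 − 120/236 = 49.16 %.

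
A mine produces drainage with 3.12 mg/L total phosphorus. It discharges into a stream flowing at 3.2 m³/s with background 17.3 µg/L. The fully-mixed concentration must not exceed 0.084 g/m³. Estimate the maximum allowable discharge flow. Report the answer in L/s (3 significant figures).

70.3 L/s

17.3 µg/L = 0.0173 mg/L.
Mass balance at complete mixing: C_std·(Q_w + Q_r) = Q_w·C_e + Q_r·C_b.
Rearranging, Q_w = Q_r·(C_std − C_b)/(C_e − C_std) = 3.2·(0.084 − 0.0173) / (3.12 − 0.084) = 0.0703 m³/s.
= 70.3 L/s.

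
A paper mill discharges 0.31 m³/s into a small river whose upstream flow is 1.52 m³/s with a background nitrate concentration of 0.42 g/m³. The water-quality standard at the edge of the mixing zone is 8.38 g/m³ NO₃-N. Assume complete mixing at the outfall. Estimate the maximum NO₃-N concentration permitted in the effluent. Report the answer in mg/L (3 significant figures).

Mass balance: 8.38·1.83 = 0.31·Cₑ + 1.52·0.42.
Cₑ = (15.34 − 0.6384) / 0.31 = 47.41 mg/L.

47.4 mg/L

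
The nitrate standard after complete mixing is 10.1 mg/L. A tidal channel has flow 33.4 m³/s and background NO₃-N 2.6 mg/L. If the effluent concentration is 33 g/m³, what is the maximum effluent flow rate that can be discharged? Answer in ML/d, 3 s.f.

Mass balance at complete mixing: C_std·(Q_w + Q_r) = Q_w·C_e + Q_r·C_b.
Rearranging, Q_w = Q_r·(C_std − C_b)/(C_e − C_std) = 33.4·(10.1 − 2.6) / (33 − 10.1) = 10.94 m³/s.
= 945.1 ML/d.

945 ML/d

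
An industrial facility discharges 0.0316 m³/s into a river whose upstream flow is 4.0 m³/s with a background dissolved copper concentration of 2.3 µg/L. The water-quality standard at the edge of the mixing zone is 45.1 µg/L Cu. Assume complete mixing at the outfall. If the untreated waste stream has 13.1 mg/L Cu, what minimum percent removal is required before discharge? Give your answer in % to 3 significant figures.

2.3 µg/L = 0.0023 mg/L.
45.1 µg/L = 0.0451 mg/L.
Mass balance: 0.0451·4.032 = 0.0316·Cₑ + 4·0.0023.
Cₑ = (0.1818 − 0.0092) / 0.0316 = 5.463 mg/L.
Required removal = 1 − 5.463/13.1 = 58.3 %.

58.3 %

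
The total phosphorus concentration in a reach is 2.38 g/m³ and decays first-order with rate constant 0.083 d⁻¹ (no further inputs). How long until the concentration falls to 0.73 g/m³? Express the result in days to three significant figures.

14.2 d

t = ln(C₀/C)/k = ln(2.38/0.73)/0.083 = 1.182/0.083 = 14.24 d.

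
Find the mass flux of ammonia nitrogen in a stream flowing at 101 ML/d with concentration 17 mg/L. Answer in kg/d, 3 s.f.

101 ML/d = 1.169 m³/s.
Mass flux = Q·C = 1.169 m³/s × 17 g/m³ = 19.87 g/s.
= 19.87 g/s × 86.4 = 1717 kg/d.

1720 kg/d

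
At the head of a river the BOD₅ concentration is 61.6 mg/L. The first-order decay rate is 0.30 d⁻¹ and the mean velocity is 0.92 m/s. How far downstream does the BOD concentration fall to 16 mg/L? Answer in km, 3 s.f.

357 km

From C = C₀·e^(−kt), t = ln(C₀/C)/k = ln(61.6/16)/0.30 = 1.348/0.30 = 4.494 d.
Distance = v·t = 0.92 m/s × 3.882e+05 s = 3.572e+05 m = 357.2 km.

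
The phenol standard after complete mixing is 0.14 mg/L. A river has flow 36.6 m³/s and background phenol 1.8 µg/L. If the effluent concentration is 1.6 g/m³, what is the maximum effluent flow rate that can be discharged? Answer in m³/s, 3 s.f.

1.8 µg/L = 0.0018 mg/L.
Mass balance at complete mixing: C_std·(Q_w + Q_r) = Q_w·C_e + Q_r·C_b.
Rearranging, Q_w = Q_r·(C_std − C_b)/(C_e − C_std) = 36.6·(0.14 − 0.0018) / (1.6 − 0.14) = 3.464 m³/s.

3.46 m³/s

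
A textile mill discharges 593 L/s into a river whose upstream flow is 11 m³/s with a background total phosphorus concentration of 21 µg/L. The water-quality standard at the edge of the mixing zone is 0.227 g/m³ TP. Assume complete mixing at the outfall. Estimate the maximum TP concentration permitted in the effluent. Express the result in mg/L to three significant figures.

4.05 mg/L

593 L/s = 0.593 m³/s.
21 µg/L = 0.021 mg/L.
Mass balance: 0.227·11.59 = 0.593·Cₑ + 11·0.021.
Cₑ = (2.632 − 0.231) / 0.593 = 4.048 mg/L.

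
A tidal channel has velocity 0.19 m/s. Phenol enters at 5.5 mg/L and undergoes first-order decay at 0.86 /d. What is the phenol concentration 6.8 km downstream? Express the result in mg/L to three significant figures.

3.85 mg/L

Travel time t = 6.8 km / 0.19 m/s = 6800/0.19 = 3.579e+04 s = 0.4142 d.
First-order decay: C = 5.5·exp(−0.86·0.4142) = 5.5·0.7003 = 3.852 mg/L.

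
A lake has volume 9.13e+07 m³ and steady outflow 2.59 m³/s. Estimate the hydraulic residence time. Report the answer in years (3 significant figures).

1.12 yr

Q = 2.59 m³/s × 3.156e+07 s/yr = 8.173e+07 m³/yr.
Hydraulic residence time τ = V/Q = 9.13e+07/8.173e+07 = 1.117 yr.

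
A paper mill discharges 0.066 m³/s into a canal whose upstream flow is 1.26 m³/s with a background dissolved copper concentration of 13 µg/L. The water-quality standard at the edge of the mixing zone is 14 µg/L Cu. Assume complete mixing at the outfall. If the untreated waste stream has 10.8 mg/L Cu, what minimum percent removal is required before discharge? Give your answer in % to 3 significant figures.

13 µg/L = 0.013 mg/L.
14 µg/L = 0.014 mg/L.
Mass balance: 0.014·1.326 = 0.066·Cₑ + 1.26·0.013.
Cₑ = (0.01856 − 0.01638) / 0.066 = 0.03309 mg/L.
Required removal = 1 − 0.03309/10.8 = 99.69 %.

99.7 %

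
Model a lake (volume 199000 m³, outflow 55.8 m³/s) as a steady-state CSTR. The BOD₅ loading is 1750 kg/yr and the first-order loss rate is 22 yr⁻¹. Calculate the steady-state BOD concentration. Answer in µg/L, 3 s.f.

0.991 µg/L

Outflow Q = 55.8 m³/s × 3.156e+07 s/yr = 1.761e+09 m³/yr.
Steady-state CSTR mass balance: W = Q·C + k·V·C, so C = W/(Q + kV).
Q + kV = 1.761e+09 + 22·199000 = 1.765e+09 m³/yr.
C = 1750/1.765e+09 = 9.913e-07 kg/m³ = 0.0009913 mg/L = 0.9913 µg/L.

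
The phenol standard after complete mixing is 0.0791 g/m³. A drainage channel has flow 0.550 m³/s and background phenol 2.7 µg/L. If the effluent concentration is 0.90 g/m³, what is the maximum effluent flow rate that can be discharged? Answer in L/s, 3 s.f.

51.2 L/s

2.7 µg/L = 0.0027 mg/L.
Mass balance at complete mixing: C_std·(Q_w + Q_r) = Q_w·C_e + Q_r·C_b.
Rearranging, Q_w = Q_r·(C_std − C_b)/(C_e − C_std) = 0.550·(0.0791 − 0.0027) / (0.9 − 0.0791) = 0.05119 m³/s.
= 51.19 L/s.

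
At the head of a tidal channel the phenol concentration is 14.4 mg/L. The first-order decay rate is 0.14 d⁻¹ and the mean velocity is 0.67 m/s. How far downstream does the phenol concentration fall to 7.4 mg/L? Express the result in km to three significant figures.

From C = C₀·e^(−kt), t = ln(C₀/C)/k = ln(14.4/7.4)/0.14 = 0.6657/0.14 = 4.755 d.
Distance = v·t = 0.67 m/s × 4.109e+05 s = 2.753e+05 m = 275.3 km.

275 km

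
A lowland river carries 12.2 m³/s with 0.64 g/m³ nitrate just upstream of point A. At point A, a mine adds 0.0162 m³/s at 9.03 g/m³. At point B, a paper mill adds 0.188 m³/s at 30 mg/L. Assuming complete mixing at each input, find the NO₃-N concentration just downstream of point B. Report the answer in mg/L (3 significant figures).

1.10 mg/L

After input A: C = (12.2·0.64 + 0.0162·9.03) / 12.22 = 0.6511 mg/L.
After input B: C = (12.22·0.6511 + 0.188·30) / 12.4 = 1.096 mg/L.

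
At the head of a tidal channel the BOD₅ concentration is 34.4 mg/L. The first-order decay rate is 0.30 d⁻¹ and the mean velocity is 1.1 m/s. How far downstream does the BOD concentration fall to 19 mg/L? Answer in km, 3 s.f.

188 km

From C = C₀·e^(−kt), t = ln(C₀/C)/k = ln(34.4/19)/0.30 = 0.5936/0.30 = 1.979 d.
Distance = v·t = 1.1 m/s × 1.71e+05 s = 1.881e+05 m = 188.1 km.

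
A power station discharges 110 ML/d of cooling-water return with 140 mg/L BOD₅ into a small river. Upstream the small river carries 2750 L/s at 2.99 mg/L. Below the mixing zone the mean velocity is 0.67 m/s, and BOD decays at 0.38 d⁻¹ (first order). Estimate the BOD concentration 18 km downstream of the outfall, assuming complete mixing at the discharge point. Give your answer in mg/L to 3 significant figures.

110 ML/d = 1.273 m³/s.
2750 L/s = 2.75 m³/s.
After complete mixing, C₀ = (1.273·140 + 2.75·2.99) / 4.023 = 46.35 mg/L.
Travel time t = 1.8e+04 m / 0.67 m/s = 2.687e+04 s = 0.3109 d.
C = 46.35·exp(−0.38·0.3109) = 46.35·0.8886 = 41.18 mg/L.

41.2 mg/L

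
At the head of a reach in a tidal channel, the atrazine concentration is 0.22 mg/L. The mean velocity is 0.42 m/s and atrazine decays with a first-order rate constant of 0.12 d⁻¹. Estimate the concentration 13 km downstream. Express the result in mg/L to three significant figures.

0.211 mg/L

Travel time t = 13 km / 0.42 m/s = 1.3e+04/0.42 = 3.095e+04 s = 0.3582 d.
First-order decay: C = 0.22·exp(−0.12·0.3582) = 0.22·0.9579 = 0.2107 mg/L.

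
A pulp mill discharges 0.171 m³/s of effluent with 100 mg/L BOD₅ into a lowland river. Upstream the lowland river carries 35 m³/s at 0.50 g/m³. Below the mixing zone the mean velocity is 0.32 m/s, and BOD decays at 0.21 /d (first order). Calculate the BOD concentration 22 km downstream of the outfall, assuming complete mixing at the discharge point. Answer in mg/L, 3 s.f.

0.832 mg/L

After complete mixing, C₀ = (0.171·100 + 35·0.5) / 35.17 = 0.9838 mg/L.
Travel time t = 2.2e+04 m / 0.32 m/s = 6.875e+04 s = 0.7957 d.
C = 0.9838·exp(−0.21·0.7957) = 0.9838·0.8461 = 0.8324 mg/L.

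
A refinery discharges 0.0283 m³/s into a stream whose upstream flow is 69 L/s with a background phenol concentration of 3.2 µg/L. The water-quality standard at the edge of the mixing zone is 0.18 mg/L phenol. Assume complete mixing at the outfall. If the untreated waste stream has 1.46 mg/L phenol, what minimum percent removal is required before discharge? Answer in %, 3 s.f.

58.1 %

69 L/s = 0.069 m³/s.
3.2 µg/L = 0.0032 mg/L.
Mass balance: 0.18·0.0973 = 0.0283·Cₑ + 0.069·0.0032.
Cₑ = (0.01751 − 0.0002208) / 0.0283 = 0.6111 mg/L.
Required removal = 1 − 0.6111/1.46 = 58.15 %.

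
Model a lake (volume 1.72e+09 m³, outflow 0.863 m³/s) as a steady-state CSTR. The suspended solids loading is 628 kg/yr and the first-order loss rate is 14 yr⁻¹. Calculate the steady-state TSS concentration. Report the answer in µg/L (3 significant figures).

0.0261 µg/L

Outflow Q = 0.863 m³/s × 3.156e+07 s/yr = 2.723e+07 m³/yr.
Steady-state CSTR mass balance: W = Q·C + k·V·C, so C = W/(Q + kV).
Q + kV = 2.723e+07 + 14·1.72e+09 = 2.411e+10 m³/yr.
C = 628/2.411e+10 = 2.605e-08 kg/m³ = 2.605e-05 mg/L = 0.02605 µg/L.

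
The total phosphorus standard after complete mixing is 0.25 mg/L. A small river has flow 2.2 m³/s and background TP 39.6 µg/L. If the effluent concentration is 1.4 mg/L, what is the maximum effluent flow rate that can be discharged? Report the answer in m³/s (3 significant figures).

39.6 µg/L = 0.0396 mg/L.
Mass balance at complete mixing: C_std·(Q_w + Q_r) = Q_w·C_e + Q_r·C_b.
Rearranging, Q_w = Q_r·(C_std − C_b)/(C_e − C_std) = 2.2·(0.25 − 0.0396) / (1.4 − 0.25) = 0.4025 m³/s.

0.403 m³/s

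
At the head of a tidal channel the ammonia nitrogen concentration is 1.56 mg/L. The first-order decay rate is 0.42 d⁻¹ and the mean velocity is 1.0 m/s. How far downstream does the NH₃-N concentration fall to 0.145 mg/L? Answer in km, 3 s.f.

489 km

From C = C₀·e^(−kt), t = ln(C₀/C)/k = ln(1.56/0.145)/0.42 = 2.376/0.42 = 5.656 d.
Distance = v·t = 1.0 m/s × 4.887e+05 s = 4.887e+05 m = 488.7 km.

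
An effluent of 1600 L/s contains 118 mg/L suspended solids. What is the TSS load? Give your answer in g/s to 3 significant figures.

1600 L/s = 1.6 m³/s.
Mass flux = Q·C = 1.6 m³/s × 118 g/m³ = 188.8 g/s.

189 g/s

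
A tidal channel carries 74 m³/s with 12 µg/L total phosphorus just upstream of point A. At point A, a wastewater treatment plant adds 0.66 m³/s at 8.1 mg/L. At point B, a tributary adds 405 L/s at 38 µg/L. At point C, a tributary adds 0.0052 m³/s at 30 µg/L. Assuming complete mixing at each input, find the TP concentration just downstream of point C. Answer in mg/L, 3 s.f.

12 µg/L = 0.012 mg/L.
After input A: C = (74·0.012 + 0.66·8.1) / 74.66 = 0.0835 mg/L.
405 L/s = 0.405 m³/s.
38 µg/L = 0.038 mg/L.
After input B: C = (74.66·0.0835 + 0.405·0.038) / 75.06 = 0.08325 mg/L.
30 µg/L = 0.03 mg/L.
After input C: C = (75.06·0.08325 + 0.0052·0.03) / 75.07 = 0.08325 mg/L.

0.0832 mg/L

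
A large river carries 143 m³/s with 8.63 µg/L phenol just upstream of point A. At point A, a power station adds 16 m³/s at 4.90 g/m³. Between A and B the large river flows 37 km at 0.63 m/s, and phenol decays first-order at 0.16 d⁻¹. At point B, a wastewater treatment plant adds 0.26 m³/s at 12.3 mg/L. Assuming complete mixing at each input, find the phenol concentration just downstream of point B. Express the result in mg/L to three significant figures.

8.63 µg/L = 0.00863 mg/L.
After input A: C = (143·0.00863 + 16·4.9) / 159 = 0.5008 mg/L.
Over the 37 km reach to input B (t = 5.873e+04 s = 0.6797 d), decay gives C = 0.5008·exp(−0.16·0.6797) = 0.4492 mg/L.
After input B: C = (159·0.4492 + 0.26·12.3) / 159.3 = 0.4686 mg/L.

0.469 mg/L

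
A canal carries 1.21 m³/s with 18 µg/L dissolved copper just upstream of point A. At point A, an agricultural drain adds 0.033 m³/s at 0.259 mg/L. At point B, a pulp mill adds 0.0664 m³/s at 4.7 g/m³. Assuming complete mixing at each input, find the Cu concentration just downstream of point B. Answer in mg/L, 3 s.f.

18 µg/L = 0.018 mg/L.
After input A: C = (1.21·0.018 + 0.033·0.259) / 1.243 = 0.0244 mg/L.
After input B: C = (1.243·0.0244 + 0.0664·4.7) / 1.309 = 0.2615 mg/L.

0.261 mg/L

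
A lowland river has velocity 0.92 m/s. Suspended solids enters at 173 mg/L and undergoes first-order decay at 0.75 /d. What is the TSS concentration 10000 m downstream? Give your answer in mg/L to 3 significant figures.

157 mg/L

Travel time t = 10000 m / 0.92 m/s = 1e+04/0.92 = 1.087e+04 s = 0.1258 d.
First-order decay: C = 173·exp(−0.75·0.1258) = 173·0.91 = 157.4 mg/L.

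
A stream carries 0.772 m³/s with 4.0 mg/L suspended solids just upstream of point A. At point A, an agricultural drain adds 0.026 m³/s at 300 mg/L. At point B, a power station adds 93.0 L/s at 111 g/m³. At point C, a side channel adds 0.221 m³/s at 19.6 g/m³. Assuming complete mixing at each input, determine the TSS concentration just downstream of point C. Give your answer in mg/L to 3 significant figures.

After input A: C = (0.772·4 + 0.026·300) / 0.798 = 13.64 mg/L.
93.0 L/s = 0.093 m³/s.
After input B: C = (0.798·13.64 + 0.093·111) / 0.891 = 23.81 mg/L.
After input C: C = (0.891·23.81 + 0.221·19.6) / 1.112 = 22.97 mg/L.

23.0 mg/L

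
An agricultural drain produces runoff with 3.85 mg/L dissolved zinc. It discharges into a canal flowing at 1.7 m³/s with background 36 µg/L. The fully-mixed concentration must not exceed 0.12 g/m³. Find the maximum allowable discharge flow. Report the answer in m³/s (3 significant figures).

36 µg/L = 0.036 mg/L.
Mass balance at complete mixing: C_std·(Q_w + Q_r) = Q_w·C_e + Q_r·C_b.
Rearranging, Q_w = Q_r·(C_std − C_b)/(C_e − C_std) = 1.7·(0.12 − 0.036) / (3.85 − 0.12) = 0.03828 m³/s.

0.0383 m³/s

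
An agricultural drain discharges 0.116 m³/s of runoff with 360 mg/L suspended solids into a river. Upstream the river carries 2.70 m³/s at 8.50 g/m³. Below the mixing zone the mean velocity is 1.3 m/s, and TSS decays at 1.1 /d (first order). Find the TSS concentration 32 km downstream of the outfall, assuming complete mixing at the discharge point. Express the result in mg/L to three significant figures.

16.8 mg/L

After complete mixing, C₀ = (0.116·360 + 2.7·8.5) / 2.816 = 22.98 mg/L.
Travel time t = 3.2e+04 m / 1.3 m/s = 2.462e+04 s = 0.2849 d.
C = 22.98·exp(−1.1·0.2849) = 22.98·0.731 = 16.8 mg/L.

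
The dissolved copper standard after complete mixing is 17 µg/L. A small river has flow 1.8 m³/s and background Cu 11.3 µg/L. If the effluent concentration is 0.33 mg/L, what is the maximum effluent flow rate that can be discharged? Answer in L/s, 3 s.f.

32.8 L/s

11.3 µg/L = 0.0113 mg/L.
17 µg/L = 0.017 mg/L.
Mass balance at complete mixing: C_std·(Q_w + Q_r) = Q_w·C_e + Q_r·C_b.
Rearranging, Q_w = Q_r·(C_std − C_b)/(C_e − C_std) = 1.8·(0.017 − 0.0113) / (0.33 − 0.017) = 0.03278 m³/s.
= 32.78 L/s.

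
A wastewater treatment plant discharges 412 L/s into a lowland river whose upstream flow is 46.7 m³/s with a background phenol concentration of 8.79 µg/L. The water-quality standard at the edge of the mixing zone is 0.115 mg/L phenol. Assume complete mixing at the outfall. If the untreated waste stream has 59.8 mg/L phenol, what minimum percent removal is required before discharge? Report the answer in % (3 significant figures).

79.7 %

412 L/s = 0.412 m³/s.
8.79 µg/L = 0.00879 mg/L.
Mass balance: 0.115·47.11 = 0.412·Cₑ + 46.7·0.00879.
Cₑ = (5.418 − 0.4105) / 0.412 = 12.15 mg/L.
Required removal = 1 − 12.15/59.8 = 79.68 %.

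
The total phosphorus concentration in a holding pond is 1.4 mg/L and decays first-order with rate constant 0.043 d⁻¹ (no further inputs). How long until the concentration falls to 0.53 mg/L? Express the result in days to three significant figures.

22.6 d

t = ln(C₀/C)/k = ln(1.4/0.53)/0.043 = 0.9714/0.043 = 22.59 d.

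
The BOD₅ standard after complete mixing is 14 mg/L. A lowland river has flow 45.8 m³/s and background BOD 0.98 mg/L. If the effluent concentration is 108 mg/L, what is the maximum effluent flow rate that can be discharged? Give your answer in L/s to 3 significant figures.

Mass balance at complete mixing: C_std·(Q_w + Q_r) = Q_w·C_e + Q_r·C_b.
Rearranging, Q_w = Q_r·(C_std − C_b)/(C_e − C_std) = 45.8·(14 − 0.98) / (108 − 14) = 6.344 m³/s.
= 6344 L/s.

6340 L/s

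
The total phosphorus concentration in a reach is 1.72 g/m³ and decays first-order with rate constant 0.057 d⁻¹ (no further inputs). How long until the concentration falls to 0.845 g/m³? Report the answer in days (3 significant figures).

t = ln(C₀/C)/k = ln(1.72/0.845)/0.057 = 0.7107/0.057 = 12.47 d.

12.5 d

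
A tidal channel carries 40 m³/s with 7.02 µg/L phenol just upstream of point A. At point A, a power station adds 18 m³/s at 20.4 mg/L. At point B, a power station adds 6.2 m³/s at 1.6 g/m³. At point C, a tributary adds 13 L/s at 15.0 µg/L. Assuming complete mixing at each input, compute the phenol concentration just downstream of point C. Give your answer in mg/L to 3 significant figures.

7.02 µg/L = 0.00702 mg/L.
After input A: C = (40·0.00702 + 18·20.4) / 58 = 6.336 mg/L.
After input B: C = (58·6.336 + 6.2·1.6) / 64.2 = 5.879 mg/L.
13 L/s = 0.013 m³/s.
15.0 µg/L = 0.015 mg/L.
After input C: C = (64.2·5.879 + 0.013·0.015) / 64.21 = 5.877 mg/L.

5.88 mg/L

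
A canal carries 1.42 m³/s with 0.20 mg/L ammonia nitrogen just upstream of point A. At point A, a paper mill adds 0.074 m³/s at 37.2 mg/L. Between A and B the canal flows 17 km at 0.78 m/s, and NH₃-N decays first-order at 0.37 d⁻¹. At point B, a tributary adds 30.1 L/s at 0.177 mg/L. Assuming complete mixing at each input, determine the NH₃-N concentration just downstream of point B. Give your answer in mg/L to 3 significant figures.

1.82 mg/L

After input A: C = (1.42·0.2 + 0.074·37.2) / 1.494 = 2.033 mg/L.
Over the 17 km reach to input B (t = 2.179e+04 s = 0.2523 d), decay gives C = 2.033·exp(−0.37·0.2523) = 1.852 mg/L.
30.1 L/s = 0.0301 m³/s.
After input B: C = (1.494·1.852 + 0.0301·0.177) / 1.524 = 1.818 mg/L.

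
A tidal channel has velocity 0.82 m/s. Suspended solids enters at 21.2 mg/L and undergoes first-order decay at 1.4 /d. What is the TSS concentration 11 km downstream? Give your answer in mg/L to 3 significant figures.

Travel time t = 11 km / 0.82 m/s = 1.1e+04/0.82 = 1.341e+04 s = 0.1553 d.
First-order decay: C = 21.2·exp(−1.4·0.1553) = 21.2·0.8046 = 17.06 mg/L.

17.1 mg/L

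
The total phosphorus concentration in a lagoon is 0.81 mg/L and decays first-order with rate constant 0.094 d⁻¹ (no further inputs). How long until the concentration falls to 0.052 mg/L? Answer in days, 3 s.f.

29.2 d

t = ln(C₀/C)/k = ln(0.81/0.052)/0.094 = 2.746/0.094 = 29.21 d.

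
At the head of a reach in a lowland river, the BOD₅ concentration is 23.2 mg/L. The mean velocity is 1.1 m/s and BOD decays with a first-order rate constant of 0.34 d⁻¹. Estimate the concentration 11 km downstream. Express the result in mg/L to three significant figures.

22.3 mg/L

Travel time t = 11 km / 1.1 m/s = 1.1e+04/1.1 = 1e+04 s = 0.1157 d.
First-order decay: C = 23.2·exp(−0.34·0.1157) = 23.2·0.9614 = 22.3 mg/L.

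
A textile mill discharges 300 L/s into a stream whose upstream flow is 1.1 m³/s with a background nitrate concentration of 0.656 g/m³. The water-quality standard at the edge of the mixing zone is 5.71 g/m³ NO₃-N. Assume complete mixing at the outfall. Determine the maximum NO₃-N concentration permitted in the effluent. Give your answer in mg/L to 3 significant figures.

300 L/s = 0.3 m³/s.
Mass balance: 5.71·1.4 = 0.3·Cₑ + 1.1·0.656.
Cₑ = (7.994 − 0.7216) / 0.3 = 24.24 mg/L.

24.2 mg/L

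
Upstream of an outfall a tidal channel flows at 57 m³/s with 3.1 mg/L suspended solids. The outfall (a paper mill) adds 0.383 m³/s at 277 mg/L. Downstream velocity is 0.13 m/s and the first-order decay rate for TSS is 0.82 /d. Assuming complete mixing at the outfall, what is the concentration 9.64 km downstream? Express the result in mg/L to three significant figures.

2.44 mg/L

After complete mixing, C₀ = (0.383·277 + 57·3.1) / 57.38 = 4.928 mg/L.
Travel time t = 9640 m / 0.13 m/s = 7.415e+04 s = 0.8583 d.
C = 4.928·exp(−0.82·0.8583) = 4.928·0.4947 = 2.438 mg/L.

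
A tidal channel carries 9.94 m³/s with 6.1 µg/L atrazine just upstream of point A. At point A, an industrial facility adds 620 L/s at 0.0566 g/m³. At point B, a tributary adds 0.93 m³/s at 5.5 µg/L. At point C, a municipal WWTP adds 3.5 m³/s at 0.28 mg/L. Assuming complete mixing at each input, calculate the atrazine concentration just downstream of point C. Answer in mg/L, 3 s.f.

6.1 µg/L = 0.0061 mg/L.
620 L/s = 0.62 m³/s.
After input A: C = (9.94·0.0061 + 0.62·0.0566) / 10.56 = 0.009065 mg/L.
5.5 µg/L = 0.0055 mg/L.
After input B: C = (10.56·0.009065 + 0.93·0.0055) / 11.49 = 0.008776 mg/L.
After input C: C = (11.49·0.008776 + 3.5·0.28) / 14.99 = 0.0721 mg/L.

0.0721 mg/L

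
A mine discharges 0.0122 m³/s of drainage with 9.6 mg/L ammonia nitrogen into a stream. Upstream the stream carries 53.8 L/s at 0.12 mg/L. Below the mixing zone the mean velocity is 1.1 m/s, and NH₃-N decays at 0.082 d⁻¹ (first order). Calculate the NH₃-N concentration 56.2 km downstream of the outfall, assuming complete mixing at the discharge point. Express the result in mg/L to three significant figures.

1.78 mg/L

53.8 L/s = 0.0538 m³/s.
After complete mixing, C₀ = (0.0122·9.6 + 0.0538·0.12) / 0.066 = 1.872 mg/L.
Travel time t = 5.62e+04 m / 1.1 m/s = 5.109e+04 s = 0.5913 d.
C = 1.872·exp(−0.082·0.5913) = 1.872·0.9527 = 1.784 mg/L.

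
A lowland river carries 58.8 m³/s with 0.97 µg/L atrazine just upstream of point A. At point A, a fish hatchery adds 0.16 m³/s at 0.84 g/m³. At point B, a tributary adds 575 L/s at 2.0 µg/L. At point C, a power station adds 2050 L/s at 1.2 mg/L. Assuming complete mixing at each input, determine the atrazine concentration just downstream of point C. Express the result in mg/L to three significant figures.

0.97 µg/L = 0.00097 mg/L.
After input A: C = (58.8·0.00097 + 0.16·0.84) / 58.96 = 0.003247 mg/L.
575 L/s = 0.575 m³/s.
2.0 µg/L = 0.002 mg/L.
After input B: C = (58.96·0.003247 + 0.575·0.002) / 59.53 = 0.003235 mg/L.
2050 L/s = 2.05 m³/s.
After input C: C = (59.53·0.003235 + 2.05·1.2) / 61.58 = 0.04307 mg/L.

0.0431 mg/L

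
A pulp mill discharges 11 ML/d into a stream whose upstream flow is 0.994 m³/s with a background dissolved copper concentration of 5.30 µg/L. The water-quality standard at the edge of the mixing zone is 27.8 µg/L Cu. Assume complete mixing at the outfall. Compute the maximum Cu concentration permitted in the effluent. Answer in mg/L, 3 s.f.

0.203 mg/L

11 ML/d = 0.1273 m³/s.
5.30 µg/L = 0.0053 mg/L.
27.8 µg/L = 0.0278 mg/L.
Mass balance: 0.0278·1.121 = 0.1273·Cₑ + 0.994·0.0053.
Cₑ = (0.03117 − 0.005268) / 0.1273 = 0.2035 mg/L.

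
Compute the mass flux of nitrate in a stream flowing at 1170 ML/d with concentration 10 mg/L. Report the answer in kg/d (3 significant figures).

11700 kg/d

1170 ML/d = 13.54 m³/s.
Mass flux = Q·C = 13.54 m³/s × 10 g/m³ = 135.4 g/s.
= 135.4 g/s × 86.4 = 1.17e+04 kg/d.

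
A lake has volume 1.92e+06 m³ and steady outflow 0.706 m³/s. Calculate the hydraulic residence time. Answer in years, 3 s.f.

Q = 0.706 m³/s × 3.156e+07 s/yr = 2.228e+07 m³/yr.
Hydraulic residence time τ = V/Q = 1.92e+06/2.228e+07 = 0.08618 yr.

0.0862 yr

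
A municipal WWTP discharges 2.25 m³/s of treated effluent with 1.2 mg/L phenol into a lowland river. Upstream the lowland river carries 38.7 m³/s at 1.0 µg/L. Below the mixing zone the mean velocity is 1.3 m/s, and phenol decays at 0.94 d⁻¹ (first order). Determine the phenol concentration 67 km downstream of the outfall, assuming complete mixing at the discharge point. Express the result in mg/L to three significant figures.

0.0382 mg/L

1.0 µg/L = 0.001 mg/L.
After complete mixing, C₀ = (2.25·1.2 + 38.7·0.001) / 40.95 = 0.06688 mg/L.
Travel time t = 6.7e+04 m / 1.3 m/s = 5.154e+04 s = 0.5965 d.
C = 0.06688·exp(−0.94·0.5965) = 0.06688·0.5708 = 0.03817 mg/L.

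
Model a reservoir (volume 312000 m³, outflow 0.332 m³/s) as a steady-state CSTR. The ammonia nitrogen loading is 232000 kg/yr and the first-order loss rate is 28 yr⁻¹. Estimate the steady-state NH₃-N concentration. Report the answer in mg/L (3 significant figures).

Outflow Q = 0.332 m³/s × 3.156e+07 s/yr = 1.048e+07 m³/yr.
Steady-state CSTR mass balance: W = Q·C + k·V·C, so C = W/(Q + kV).
Q + kV = 1.048e+07 + 28·312000 = 1.921e+07 m³/yr.
C = 232000/1.921e+07 = 0.01208 kg/m³ = 12.08 mg/L.

12.1 mg/L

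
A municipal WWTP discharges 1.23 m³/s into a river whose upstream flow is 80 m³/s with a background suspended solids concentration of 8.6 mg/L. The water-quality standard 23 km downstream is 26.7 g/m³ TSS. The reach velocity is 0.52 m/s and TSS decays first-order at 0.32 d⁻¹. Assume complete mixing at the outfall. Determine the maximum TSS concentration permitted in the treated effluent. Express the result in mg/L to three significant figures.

1520 mg/L

Travel time to the compliance point: t = 2.3e+04/0.52 = 4.423e+04 s = 0.5119 d; decay factor exp(−0.32·0.5119) = 0.8489.
So the concentration just after mixing may be at most 26.7/0.8489 = 31.45 mg/L.
Mass balance: 31.45·81.23 = 1.23·Cₑ + 80·8.6.
Cₑ = (2555 − 688) / 1.23 = 1518 mg/L.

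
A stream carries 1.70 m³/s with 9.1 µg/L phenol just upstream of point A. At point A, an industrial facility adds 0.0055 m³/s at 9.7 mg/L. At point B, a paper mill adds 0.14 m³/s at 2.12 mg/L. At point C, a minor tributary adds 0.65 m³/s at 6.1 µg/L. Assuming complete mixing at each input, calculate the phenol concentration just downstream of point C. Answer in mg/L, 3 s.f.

0.148 mg/L

9.1 µg/L = 0.0091 mg/L.
After input A: C = (1.7·0.0091 + 0.0055·9.7) / 1.706 = 0.04035 mg/L.
After input B: C = (1.706·0.04035 + 0.14·2.12) / 1.845 = 0.1981 mg/L.
6.1 µg/L = 0.0061 mg/L.
After input C: C = (1.845·0.1981 + 0.65·0.0061) / 2.495 = 0.1481 mg/L.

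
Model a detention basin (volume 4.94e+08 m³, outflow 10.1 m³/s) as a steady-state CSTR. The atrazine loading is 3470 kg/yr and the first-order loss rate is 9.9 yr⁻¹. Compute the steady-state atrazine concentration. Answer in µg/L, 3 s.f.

0.666 µg/L

Outflow Q = 10.1 m³/s × 3.156e+07 s/yr = 3.187e+08 m³/yr.
Steady-state CSTR mass balance: W = Q·C + k·V·C, so C = W/(Q + kV).
Q + kV = 3.187e+08 + 9.9·4.94e+08 = 5.209e+09 m³/yr.
C = 3470/5.209e+09 = 6.661e-07 kg/m³ = 0.0006661 mg/L = 0.6661 µg/L.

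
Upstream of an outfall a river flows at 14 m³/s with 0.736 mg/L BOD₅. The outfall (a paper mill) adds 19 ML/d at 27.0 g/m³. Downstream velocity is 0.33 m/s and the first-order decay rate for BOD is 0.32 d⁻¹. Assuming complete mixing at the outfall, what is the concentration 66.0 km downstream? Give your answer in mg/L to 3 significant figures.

0.545 mg/L

19 ML/d = 0.2199 m³/s.
After complete mixing, C₀ = (0.2199·27 + 14·0.736) / 14.22 = 1.142 mg/L.
Travel time t = 6.6e+04 m / 0.33 m/s = 2e+05 s = 2.315 d.
C = 1.142·exp(−0.32·2.315) = 1.142·0.4768 = 0.5445 mg/L.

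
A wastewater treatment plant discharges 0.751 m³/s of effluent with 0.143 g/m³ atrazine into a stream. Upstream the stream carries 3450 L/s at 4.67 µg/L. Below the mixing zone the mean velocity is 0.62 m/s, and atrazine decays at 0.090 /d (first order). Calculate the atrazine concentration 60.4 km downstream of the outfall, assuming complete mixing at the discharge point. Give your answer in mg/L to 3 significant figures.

0.0266 mg/L

3450 L/s = 3.45 m³/s.
4.67 µg/L = 0.00467 mg/L.
After complete mixing, C₀ = (0.751·0.143 + 3.45·0.00467) / 4.201 = 0.0294 mg/L.
Travel time t = 6.04e+04 m / 0.62 m/s = 9.742e+04 s = 1.128 d.
C = 0.0294·exp(−0.090·1.128) = 0.0294·0.9035 = 0.02656 mg/L.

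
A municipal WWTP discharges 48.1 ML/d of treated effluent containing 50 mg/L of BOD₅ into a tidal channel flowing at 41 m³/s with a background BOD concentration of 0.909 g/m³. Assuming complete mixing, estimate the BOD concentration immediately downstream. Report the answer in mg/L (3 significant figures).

48.1 ML/d = 0.5567 m³/s.
By mass balance at complete mixing, C = (0.5567·50 + 41·0.909) / (0.5567 + 41) = 65.1/41.56 = 1.567 mg/L.

1.57 mg/L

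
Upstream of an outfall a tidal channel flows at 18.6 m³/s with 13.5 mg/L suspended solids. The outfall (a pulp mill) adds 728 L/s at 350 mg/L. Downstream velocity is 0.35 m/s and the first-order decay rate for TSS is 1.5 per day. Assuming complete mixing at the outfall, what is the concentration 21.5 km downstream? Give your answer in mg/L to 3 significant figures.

9.01 mg/L

728 L/s = 0.728 m³/s.
After complete mixing, C₀ = (0.728·350 + 18.6·13.5) / 19.33 = 26.17 mg/L.
Travel time t = 2.15e+04 m / 0.35 m/s = 6.143e+04 s = 0.711 d.
C = 26.17·exp(−1.5·0.711) = 26.17·0.3442 = 9.01 mg/L.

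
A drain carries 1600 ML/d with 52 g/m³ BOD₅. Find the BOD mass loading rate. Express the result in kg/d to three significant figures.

83200 kg/d

1600 ML/d = 18.52 m³/s.
Mass flux = Q·C = 18.52 m³/s × 52 g/m³ = 963 g/s.
= 963 g/s × 86.4 = 8.32e+04 kg/d.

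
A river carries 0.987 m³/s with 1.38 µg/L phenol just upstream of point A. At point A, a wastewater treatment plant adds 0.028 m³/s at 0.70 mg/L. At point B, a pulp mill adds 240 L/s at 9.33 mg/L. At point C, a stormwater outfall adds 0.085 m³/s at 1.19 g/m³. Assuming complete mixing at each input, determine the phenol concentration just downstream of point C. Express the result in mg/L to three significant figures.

1.38 µg/L = 0.00138 mg/L.
After input A: C = (0.987·0.00138 + 0.028·0.7) / 1.015 = 0.02065 mg/L.
240 L/s = 0.24 m³/s.
After input B: C = (1.015·0.02065 + 0.24·9.33) / 1.255 = 1.801 mg/L.
After input C: C = (1.255·1.801 + 0.085·1.19) / 1.34 = 1.762 mg/L.

1.76 mg/L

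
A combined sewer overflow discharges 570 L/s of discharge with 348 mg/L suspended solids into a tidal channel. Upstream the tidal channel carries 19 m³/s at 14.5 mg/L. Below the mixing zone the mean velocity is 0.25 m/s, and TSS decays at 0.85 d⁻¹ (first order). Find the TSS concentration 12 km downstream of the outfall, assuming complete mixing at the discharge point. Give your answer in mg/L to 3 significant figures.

15.1 mg/L

570 L/s = 0.57 m³/s.
After complete mixing, C₀ = (0.57·348 + 19·14.5) / 19.57 = 24.21 mg/L.
Travel time t = 1.2e+04 m / 0.25 m/s = 4.8e+04 s = 0.5556 d.
C = 24.21·exp(−0.85·0.5556) = 24.21·0.6236 = 15.1 mg/L.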